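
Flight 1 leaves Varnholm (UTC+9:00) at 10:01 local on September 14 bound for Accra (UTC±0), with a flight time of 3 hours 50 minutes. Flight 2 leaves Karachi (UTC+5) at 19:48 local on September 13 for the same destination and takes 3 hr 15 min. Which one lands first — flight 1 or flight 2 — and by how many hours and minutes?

the second, by 10 hours 48 minutes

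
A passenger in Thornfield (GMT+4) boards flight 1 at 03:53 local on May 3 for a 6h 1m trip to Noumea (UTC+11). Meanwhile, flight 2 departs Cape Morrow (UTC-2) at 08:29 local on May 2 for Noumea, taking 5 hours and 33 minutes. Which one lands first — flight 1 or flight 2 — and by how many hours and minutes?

Flight 1 in UTC: 03:53 − 4:00 = 23:53 on May 2.
+6 hours 1 minute → arrive 05:54 UTC on May 3.
Flight 2 in UTC: 08:29 + 2:00 = 10:29 on May 2.
+5 hours 33 minutes → arrive 16:02 UTC on May 2.
Flight 2 lands earlier by 13 hours 52 minutes.

the second, by 13 hours 52 minutes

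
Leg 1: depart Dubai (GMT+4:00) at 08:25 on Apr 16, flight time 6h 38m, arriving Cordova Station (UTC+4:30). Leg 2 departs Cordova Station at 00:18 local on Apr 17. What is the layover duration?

8 hours 45 minutes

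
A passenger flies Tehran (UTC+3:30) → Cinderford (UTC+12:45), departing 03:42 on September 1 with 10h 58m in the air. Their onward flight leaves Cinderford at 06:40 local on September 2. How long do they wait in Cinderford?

Convert departure to UTC: 03:42 − 3:30 = 00:12 UTC on Sep 1.
Add 10 hours and 58 minutes flight time → 11:10 UTC.
Cinderford is UTC+12:45, so local arrival = 11:10 + 12:45 = 23:55 on Sep 1.
Layover = 06:40 − 23:55 (+1 day) = 6 hours 45 minutes.

6 hours 45 minutes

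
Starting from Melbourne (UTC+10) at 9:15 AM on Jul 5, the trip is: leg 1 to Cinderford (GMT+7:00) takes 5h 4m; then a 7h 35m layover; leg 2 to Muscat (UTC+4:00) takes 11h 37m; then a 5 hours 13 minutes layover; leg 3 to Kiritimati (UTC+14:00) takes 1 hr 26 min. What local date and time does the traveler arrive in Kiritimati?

8:10 PM on Jul 6

Convert departure to UTC: 9:15 AM − 10:00 = 11:15 PM UTC on Jul 4.
Add 5 hours and 4 minutes leg 1 → 4:19 AM UTC (Jul 5).
Add 7 hours 35 minutes layover in Cinderford → 11:54 AM UTC.
Add 11 hours and 37 minutes leg 2 → 11:31 PM UTC.
Add 5 hours and 13 minutes layover in Muscat → 4:44 AM UTC (Jul 6).
Add 1 hour 26 minutes leg 3 → 6:10 AM UTC.
Kiritimati is UTC+14:00, so local arrival = 6:10 AM + 14:00 = 8:10 PM on Jul 6.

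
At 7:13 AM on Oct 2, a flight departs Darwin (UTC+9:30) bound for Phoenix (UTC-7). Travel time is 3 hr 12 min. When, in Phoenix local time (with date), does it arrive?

5:55 PM on Oct 1

Convert departure to UTC: 7:13 AM − 9:30 = 9:43 PM UTC on Oct 1.
Add 3 hours 12 minutes travel time → 12:55 AM UTC (Oct 2).
Phoenix is UTC−7:00, so local arrival = 12:55 AM − 7:00 = 5:55 PM on Oct 1.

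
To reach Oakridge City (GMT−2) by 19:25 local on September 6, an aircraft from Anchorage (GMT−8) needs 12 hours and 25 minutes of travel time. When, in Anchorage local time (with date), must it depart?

Target arrival in UTC: 19:25 + 2:00 = 21:25 on Sep 6.
Subtract 12 hours and 25 minutes → departure 09:00 UTC on Sep 6.
Anchorage is UTC−8:00: 09:00 − 8:00 = 01:00 on Sep 6.

01:00 on September 6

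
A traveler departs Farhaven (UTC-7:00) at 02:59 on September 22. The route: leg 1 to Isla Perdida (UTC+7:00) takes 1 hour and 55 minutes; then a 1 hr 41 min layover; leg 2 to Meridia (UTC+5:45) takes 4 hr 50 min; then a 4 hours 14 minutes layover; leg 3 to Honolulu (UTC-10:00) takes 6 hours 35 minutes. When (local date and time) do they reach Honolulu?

Convert departure to UTC: 02:59 + 7:00 = 09:59 UTC on Sep 22.
Add 1 hour and 55 minutes leg 1 → 11:54 UTC.
Add 1 hour and 41 minutes layover in Isla Perdida → 13:35 UTC.
Add 4 hours and 50 minutes leg 2 → 18:25 UTC.
Add 4 hours 14 minutes layover in Meridia → 22:39 UTC.
Add 6 hours 35 minutes leg 3 → 05:14 UTC (Sep 23).
Honolulu is UTC−10:00, so local arrival = 05:14 − 10:00 = 19:14 on Sep 22.

19:14 on September 22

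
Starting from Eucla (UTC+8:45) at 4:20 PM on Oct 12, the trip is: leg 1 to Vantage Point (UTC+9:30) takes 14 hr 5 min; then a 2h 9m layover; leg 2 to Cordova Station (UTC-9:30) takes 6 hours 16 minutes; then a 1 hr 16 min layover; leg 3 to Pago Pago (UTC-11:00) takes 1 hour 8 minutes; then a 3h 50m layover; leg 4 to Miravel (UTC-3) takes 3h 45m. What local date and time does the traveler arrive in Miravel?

1:04 PM on October 13

Convert departure to UTC: 4:20 PM − 8:45 = 7:35 AM UTC on Oct 12.
Add 14 hours and 5 minutes leg 1 → 9:40 PM UTC.
Add 2 hours and 9 minutes layover in Vantage Point → 11:49 PM UTC.
Add 6 hours 16 minutes leg 2 → 6:05 AM UTC (Oct 13).
Add 1 hour 16 minutes layover in Cordova Station → 7:21 AM UTC.
Add 1 hour 8 minutes leg 3 → 8:29 AM UTC.
Add 3 hours 50 minutes layover in Pago Pago → 12:19 PM UTC.
Add 3 hours 45 minutes leg 4 → 4:04 PM UTC.
Miravel is UTC−3:00, so local arrival = 4:04 PM − 3:00 = 1:04 PM on Oct 13.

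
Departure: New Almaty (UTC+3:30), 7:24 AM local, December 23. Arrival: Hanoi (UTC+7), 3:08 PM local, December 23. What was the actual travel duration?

4 hours 14 minutes

Departure in UTC: 7:24 AM − 3:30 = 3:54 AM on Dec 23.
Arrival in UTC: 3:08 PM − 7:00 = 8:08 AM on Dec 23.
Elapsed = 8:08 AM − 3:54 AM = 4 hours 14 minutes.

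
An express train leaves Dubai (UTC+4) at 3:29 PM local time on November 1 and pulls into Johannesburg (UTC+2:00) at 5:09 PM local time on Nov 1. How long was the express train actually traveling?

Departure in UTC: 3:29 PM − 4:00 = 11:29 AM on Nov 1.
Arrival in UTC: 5:09 PM − 2:00 = 3:09 PM on Nov 1.
Elapsed = 3:09 PM − 11:29 AM = 3 hours 40 minutes.

3 hours 40 minutes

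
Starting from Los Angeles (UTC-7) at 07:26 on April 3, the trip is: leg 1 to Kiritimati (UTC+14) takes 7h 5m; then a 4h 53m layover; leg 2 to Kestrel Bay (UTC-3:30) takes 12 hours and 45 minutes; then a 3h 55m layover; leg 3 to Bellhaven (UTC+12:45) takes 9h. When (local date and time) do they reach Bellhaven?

16:49 on April 5

Convert departure to UTC: 07:26 + 7:00 = 14:26 UTC on Apr 3.
Add 7 hours 5 minutes leg 1 → 21:31 UTC.
Add 4 hours 53 minutes layover in Kiritimati → 02:24 UTC (Apr 4).
Add 12 hours and 45 minutes leg 2 → 15:09 UTC.
Add 3 hours 55 minutes layover in Kestrel Bay → 19:04 UTC.
Add 9 hours leg 3 → 04:04 UTC (Apr 5).
Bellhaven is UTC+12:45, so local arrival = 04:04 + 12:45 = 16:49 on Apr 5.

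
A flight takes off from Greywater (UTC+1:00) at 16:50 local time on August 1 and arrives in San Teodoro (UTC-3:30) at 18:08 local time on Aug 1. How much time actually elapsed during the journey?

5 hours 48 minutes

Departure in UTC: 16:50 − 1:00 = 15:50 on Aug 1.
Arrival in UTC: 18:08 + 3:30 = 21:38 on Aug 1.
Elapsed = 21:38 − 15:50 = 5 hours 48 minutes.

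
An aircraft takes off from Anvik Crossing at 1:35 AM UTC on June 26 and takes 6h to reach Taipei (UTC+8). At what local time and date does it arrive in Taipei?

3:35 PM on June 26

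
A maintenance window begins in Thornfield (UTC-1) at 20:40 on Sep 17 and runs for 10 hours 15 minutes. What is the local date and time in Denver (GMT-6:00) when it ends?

01:55 on September 18

Convert start to UTC: 20:40 + 1:00 = 21:40 UTC on Sep 17.
Add 10 hours and 15 minutes duration → 07:55 UTC (Sep 18).
Denver is UTC−6:00, so local end time = 07:55 − 6:00 = 01:55 on Sep 18.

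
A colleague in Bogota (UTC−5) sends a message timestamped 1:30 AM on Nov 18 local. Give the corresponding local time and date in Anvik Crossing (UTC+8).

2:30 PM on November 18

In UTC: 1:30 AM + 5:00 = 6:30 AM on Nov 18.
Anvik Crossing is UTC+8:00: 6:30 AM + 8:00 = 2:30 PM on Nov 18.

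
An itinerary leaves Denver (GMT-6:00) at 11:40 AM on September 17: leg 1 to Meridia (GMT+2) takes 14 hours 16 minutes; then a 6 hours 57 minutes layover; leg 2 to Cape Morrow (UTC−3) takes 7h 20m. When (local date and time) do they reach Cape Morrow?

7:13 PM on September 18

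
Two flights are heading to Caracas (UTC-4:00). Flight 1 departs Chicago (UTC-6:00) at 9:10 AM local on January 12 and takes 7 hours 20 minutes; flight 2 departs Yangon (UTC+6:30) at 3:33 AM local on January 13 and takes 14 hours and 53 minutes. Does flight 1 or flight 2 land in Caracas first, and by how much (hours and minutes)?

the first, by 13 hours 26 minutes

Flight 1 in UTC: 9:10 AM + 6:00 = 3:10 PM on Jan 12.
+7 hours 20 minutes → arrive 10:30 PM UTC on Jan 12.
Flight 2 in UTC: 3:33 AM − 6:30 = 9:03 PM on Jan 12.
+14 hours and 53 minutes → arrive 11:56 AM UTC on Jan 13.
Flight 1 lands earlier by 13 hours 26 minutes.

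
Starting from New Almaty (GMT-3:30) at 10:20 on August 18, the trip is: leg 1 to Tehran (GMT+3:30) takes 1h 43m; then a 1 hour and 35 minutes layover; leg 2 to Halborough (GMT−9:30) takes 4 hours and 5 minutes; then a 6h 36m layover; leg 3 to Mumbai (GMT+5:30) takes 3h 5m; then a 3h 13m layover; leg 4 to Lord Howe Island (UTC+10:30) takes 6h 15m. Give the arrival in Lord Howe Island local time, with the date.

Convert departure to UTC: 10:20 + 3:30 = 13:50 UTC on Aug 18.
Add 1 hour and 43 minutes leg 1 → 15:33 UTC.
Add 1 hour and 35 minutes layover in Tehran → 17:08 UTC.
Add 4 hours and 5 minutes leg 2 → 21:13 UTC.
Add 6 hours 36 minutes layover in Halborough → 03:49 UTC (Aug 19).
Add 3 hours 5 minutes leg 3 → 06:54 UTC.
Add 3 hours and 13 minutes layover in Mumbai → 10:07 UTC.
Add 6 hours 15 minutes leg 4 → 16:22 UTC.
Lord Howe Island is UTC+10:30, so local arrival = 16:22 + 10:30 = 02:52 on Aug 20.

02:52 on August 20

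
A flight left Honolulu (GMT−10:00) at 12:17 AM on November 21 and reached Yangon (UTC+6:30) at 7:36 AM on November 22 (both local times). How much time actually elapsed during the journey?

14 hours 49 minutes

Departure in UTC: 12:17 AM + 10:00 = 10:17 AM on Nov 21.
Arrival in UTC: 7:36 AM − 6:30 = 1:06 AM on Nov 22.
Elapsed = 1:06 AM − 10:17 AM (+1 day) = 14 hours 49 minutes.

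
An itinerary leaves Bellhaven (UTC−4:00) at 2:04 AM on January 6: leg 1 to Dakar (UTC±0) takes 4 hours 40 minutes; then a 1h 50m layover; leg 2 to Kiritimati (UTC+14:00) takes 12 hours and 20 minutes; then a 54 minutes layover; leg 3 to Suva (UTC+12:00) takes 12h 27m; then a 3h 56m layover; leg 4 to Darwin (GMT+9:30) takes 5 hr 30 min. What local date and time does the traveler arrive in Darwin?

Convert departure to UTC: 2:04 AM + 4:00 = 6:04 AM UTC on Jan 6.
Add 4 hours 40 minutes leg 1 → 10:44 AM UTC.
Add 1 hour 50 minutes layover in Dakar → 12:34 PM UTC.
Add 12 hours 20 minutes leg 2 → 12:54 AM UTC (Jan 7).
Add 54 minutes layover in Kiritimati → 1:48 AM UTC.
Add 12 hours 27 minutes leg 3 → 2:15 PM UTC.
Add 3 hours and 56 minutes layover in Suva → 6:11 PM UTC.
Add 5 hours 30 minutes leg 4 → 11:41 PM UTC.
Darwin is UTC+9:30, so local arrival = 11:41 PM + 9:30 = 9:11 AM on Jan 8.

9:11 AM on Jan 8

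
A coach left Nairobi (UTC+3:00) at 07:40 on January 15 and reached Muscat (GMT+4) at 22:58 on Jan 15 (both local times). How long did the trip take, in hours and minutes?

Departure in UTC: 07:40 − 3:00 = 04:40 on Jan 15.
Arrival in UTC: 22:58 − 4:00 = 18:58 on Jan 15.
Elapsed = 18:58 − 04:40 = 14 hours 18 minutes.

14 hours 18 minutes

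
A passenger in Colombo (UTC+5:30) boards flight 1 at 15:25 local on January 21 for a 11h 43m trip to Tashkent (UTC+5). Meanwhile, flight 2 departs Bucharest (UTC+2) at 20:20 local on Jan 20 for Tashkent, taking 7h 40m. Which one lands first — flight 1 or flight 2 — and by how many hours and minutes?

the second, by 19 hours 38 minutes

Flight 1 in UTC: 15:25 − 5:30 = 09:55 on Jan 21.
+11 hours 43 minutes → arrive 21:38 UTC on Jan 21.
Flight 2 in UTC: 20:20 − 2:00 = 18:20 on Jan 20.
+7 hours 40 minutes → arrive 02:00 UTC on Jan 21.
Flight 2 lands earlier by 19 hours 38 minutes.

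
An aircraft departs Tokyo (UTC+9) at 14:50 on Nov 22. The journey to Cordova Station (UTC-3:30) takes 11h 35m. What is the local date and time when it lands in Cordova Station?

13:55 on Nov 22

Cordova Station is 12:30 behind Tokyo.
After 11 hours and 35 minutes it is 02:25 (Nov 23) in Tokyo.
Shift by the zone difference: 02:25 − 12:30 = 13:55 on Nov 22 in Cordova Station.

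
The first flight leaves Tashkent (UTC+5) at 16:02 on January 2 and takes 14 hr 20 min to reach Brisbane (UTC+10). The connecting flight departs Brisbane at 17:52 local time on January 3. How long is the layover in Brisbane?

Convert departure to UTC: 16:02 − 5:00 = 11:02 UTC on Jan 2.
Add 14 hours and 20 minutes flight time → 01:22 UTC (Jan 3).
Brisbane is UTC+10:00, so local arrival = 01:22 + 10:00 = 11:22 on Jan 3.
Layover = 17:52 − 11:22 = 6 hours 30 minutes.

6 hours 30 minutes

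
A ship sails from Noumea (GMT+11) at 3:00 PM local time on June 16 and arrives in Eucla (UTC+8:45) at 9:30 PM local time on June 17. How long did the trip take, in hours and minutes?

Eucla is 2:15 behind Noumea.
Clock-face elapsed time (ignoring zones) is 30 hours 30 minutes.
Actual elapsed = 30 hours 30 minutes + 2:15 = 32 hours 45 minutes.

32 hours 45 minutes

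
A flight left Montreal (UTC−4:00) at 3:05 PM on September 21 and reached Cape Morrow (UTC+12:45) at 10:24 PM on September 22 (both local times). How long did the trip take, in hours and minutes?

14 hours 34 minutes

Departure in UTC: 3:05 PM + 4:00 = 7:05 PM on Sep 21.
Arrival in UTC: 10:24 PM − 12:45 = 9:39 AM on Sep 22.
Elapsed = 9:39 AM − 7:05 PM (+1 day) = 14 hours 34 minutes.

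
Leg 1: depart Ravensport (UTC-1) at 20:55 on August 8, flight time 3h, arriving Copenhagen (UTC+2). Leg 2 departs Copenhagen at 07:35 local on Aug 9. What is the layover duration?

Convert departure to UTC: 20:55 + 1:00 = 21:55 UTC on Aug 8.
Add 3 hours flight time → 00:55 UTC (Aug 9).
Copenhagen is UTC+2:00, so local arrival = 00:55 + 2:00 = 02:55 on Aug 9.
Layover = 07:35 − 02:55 = 4 hours 40 minutes.

4 hours 40 minutes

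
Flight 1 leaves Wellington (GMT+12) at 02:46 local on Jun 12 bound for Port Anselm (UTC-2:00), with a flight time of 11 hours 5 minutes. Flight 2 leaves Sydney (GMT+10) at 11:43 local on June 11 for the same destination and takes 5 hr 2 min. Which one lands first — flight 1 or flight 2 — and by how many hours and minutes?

Flight 1 in UTC: 02:46 − 12:00 = 14:46 on Jun 11.
+11 hours 5 minutes → arrive 01:51 UTC on Jun 12.
Flight 2 in UTC: 11:43 − 10:00 = 01:43 on Jun 11.
+5 hours and 2 minutes → arrive 06:45 UTC on Jun 11.
Flight 2 lands earlier by 19 hours 6 minutes.

the second, by 19 hours 6 minutes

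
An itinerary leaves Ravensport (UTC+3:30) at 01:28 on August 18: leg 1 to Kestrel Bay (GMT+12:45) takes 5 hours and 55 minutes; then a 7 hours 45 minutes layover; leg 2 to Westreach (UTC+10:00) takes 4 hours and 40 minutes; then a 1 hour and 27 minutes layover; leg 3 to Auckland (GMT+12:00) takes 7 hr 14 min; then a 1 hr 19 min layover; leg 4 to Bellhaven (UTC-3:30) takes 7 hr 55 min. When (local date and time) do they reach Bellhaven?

Convert departure to UTC: 01:28 − 3:30 = 21:58 UTC on Aug 17.
Add 5 hours 55 minutes leg 1 → 03:53 UTC (Aug 18).
Add 7 hours and 45 minutes layover in Kestrel Bay → 11:38 UTC.
Add 4 hours and 40 minutes leg 2 → 16:18 UTC.
Add 1 hour 27 minutes layover in Westreach → 17:45 UTC.
Add 7 hours and 14 minutes leg 3 → 00:59 UTC (Aug 19).
Add 1 hour and 19 minutes layover in Auckland → 02:18 UTC.
Add 7 hours and 55 minutes leg 4 → 10:13 UTC.
Bellhaven is UTC−3:30, so local arrival = 10:13 − 3:30 = 06:43 on Aug 19.

06:43 on August 19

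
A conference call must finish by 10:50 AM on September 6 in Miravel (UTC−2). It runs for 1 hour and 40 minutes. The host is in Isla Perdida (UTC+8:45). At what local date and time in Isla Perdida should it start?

7:55 PM on September 6

Target end time in UTC: 10:50 AM + 2:00 = 12:50 PM on Sep 6.
Subtract 1 hour and 40 minutes → start 11:10 AM UTC on Sep 6.
Isla Perdida is UTC+8:45: 11:10 AM + 8:45 = 7:55 PM on Sep 6.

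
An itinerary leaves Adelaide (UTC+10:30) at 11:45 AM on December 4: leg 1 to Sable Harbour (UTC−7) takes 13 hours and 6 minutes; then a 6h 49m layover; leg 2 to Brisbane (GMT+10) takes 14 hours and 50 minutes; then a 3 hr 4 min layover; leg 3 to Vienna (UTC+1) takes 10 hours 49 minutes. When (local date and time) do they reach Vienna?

2:53 AM on December 6

Convert departure to UTC: 11:45 AM − 10:30 = 1:15 AM UTC on Dec 4.
Add 13 hours and 6 minutes leg 1 → 2:21 PM UTC.
Add 6 hours 49 minutes layover in Sable Harbour → 9:10 PM UTC.
Add 14 hours and 50 minutes leg 2 → 12:00 PM UTC (Dec 5).
Add 3 hours 4 minutes layover in Brisbane → 3:04 PM UTC.
Add 10 hours 49 minutes leg 3 → 1:53 AM UTC (Dec 6).
Vienna is UTC+1:00, so local arrival = 1:53 AM + 1:00 = 2:53 AM on Dec 6.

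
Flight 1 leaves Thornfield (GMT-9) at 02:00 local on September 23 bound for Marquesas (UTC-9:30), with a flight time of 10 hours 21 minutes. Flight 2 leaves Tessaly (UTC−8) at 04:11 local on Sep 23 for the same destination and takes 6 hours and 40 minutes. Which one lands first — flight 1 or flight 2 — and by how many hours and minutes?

the second, by 2 hours 30 minutes

Flight 1 in UTC: 02:00 + 9:00 = 11:00 on Sep 23.
+10 hours and 21 minutes → arrive 21:21 UTC on Sep 23.
Flight 2 in UTC: 04:11 + 8:00 = 12:11 on Sep 23.
+6 hours 40 minutes → arrive 18:51 UTC on Sep 23.
Flight 2 lands earlier by 2 hours 30 minutes.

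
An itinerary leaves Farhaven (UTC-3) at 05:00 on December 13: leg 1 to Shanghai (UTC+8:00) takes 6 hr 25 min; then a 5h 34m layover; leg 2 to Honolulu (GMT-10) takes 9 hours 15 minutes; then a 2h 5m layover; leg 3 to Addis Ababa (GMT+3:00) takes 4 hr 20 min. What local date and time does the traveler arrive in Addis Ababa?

14:39 on December 14

Convert departure to UTC: 05:00 + 3:00 = 08:00 UTC on Dec 13.
Add 6 hours and 25 minutes leg 1 → 14:25 UTC.
Add 5 hours 34 minutes layover in Shanghai → 19:59 UTC.
Add 9 hours 15 minutes leg 2 → 05:14 UTC (Dec 14).
Add 2 hours 5 minutes layover in Honolulu → 07:19 UTC.
Add 4 hours and 20 minutes leg 3 → 11:39 UTC.
Addis Ababa is UTC+3:00, so local arrival = 11:39 + 3:00 = 14:39 on Dec 14.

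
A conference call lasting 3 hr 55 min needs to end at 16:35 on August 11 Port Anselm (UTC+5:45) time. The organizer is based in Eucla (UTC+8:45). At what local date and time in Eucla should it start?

15:40 on Aug 11

Target end time in UTC: 16:35 − 5:45 = 10:50 on Aug 11.
Subtract 3 hours and 55 minutes → start 06:55 UTC on Aug 11.
Eucla is UTC+8:45: 06:55 + 8:45 = 15:40 on Aug 11.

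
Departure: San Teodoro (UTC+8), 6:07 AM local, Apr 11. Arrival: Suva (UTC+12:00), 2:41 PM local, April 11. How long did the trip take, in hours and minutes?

4 hours 34 minutes

Departure in UTC: 6:07 AM − 8:00 = 10:07 PM on Apr 10.
Arrival in UTC: 2:41 PM − 12:00 = 2:41 AM on Apr 11.
Elapsed = 2:41 AM − 10:07 PM (+1 day) = 4 hours 34 minutes.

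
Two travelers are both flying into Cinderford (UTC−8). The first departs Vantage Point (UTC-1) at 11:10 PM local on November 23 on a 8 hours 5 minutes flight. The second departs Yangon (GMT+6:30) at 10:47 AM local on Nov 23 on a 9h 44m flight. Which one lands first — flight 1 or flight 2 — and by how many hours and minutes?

the second, by 18 hours 14 minutes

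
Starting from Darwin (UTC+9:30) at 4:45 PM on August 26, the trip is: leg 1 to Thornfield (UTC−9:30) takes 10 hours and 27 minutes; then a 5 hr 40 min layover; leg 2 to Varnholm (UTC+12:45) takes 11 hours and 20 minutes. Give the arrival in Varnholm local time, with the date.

11:27 PM on August 27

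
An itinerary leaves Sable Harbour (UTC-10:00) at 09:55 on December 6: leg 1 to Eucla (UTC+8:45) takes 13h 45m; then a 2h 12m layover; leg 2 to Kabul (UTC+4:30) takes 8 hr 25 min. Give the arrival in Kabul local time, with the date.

Convert departure to UTC: 09:55 + 10:00 = 19:55 UTC on Dec 6.
Add 13 hours 45 minutes leg 1 → 09:40 UTC (Dec 7).
Add 2 hours 12 minutes layover in Eucla → 11:52 UTC.
Add 8 hours 25 minutes leg 2 → 20:17 UTC.
Kabul is UTC+4:30, so local arrival = 20:17 + 4:30 = 00:47 on Dec 8.

00:47 on December 8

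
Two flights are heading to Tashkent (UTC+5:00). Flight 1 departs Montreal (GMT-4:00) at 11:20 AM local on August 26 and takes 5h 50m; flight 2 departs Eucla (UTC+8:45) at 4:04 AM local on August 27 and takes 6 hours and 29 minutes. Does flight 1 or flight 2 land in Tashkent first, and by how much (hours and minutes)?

the first, by 4 hours 38 minutes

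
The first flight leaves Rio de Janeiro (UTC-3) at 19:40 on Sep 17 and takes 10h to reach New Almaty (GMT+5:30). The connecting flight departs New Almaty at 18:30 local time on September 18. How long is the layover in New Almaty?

Convert departure to UTC: 19:40 + 3:00 = 22:40 UTC on Sep 17.
Add 10 hours flight time → 08:40 UTC (Sep 18).
New Almaty is UTC+5:30, so local arrival = 08:40 + 5:30 = 14:10 on Sep 18.
Layover = 18:30 − 14:10 = 4 hours 20 minutes.

4 hours 20 minutes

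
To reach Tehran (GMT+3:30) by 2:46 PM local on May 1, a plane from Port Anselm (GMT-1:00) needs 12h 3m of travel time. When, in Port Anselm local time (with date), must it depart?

10:13 PM on April 30

Target arrival in UTC: 2:46 PM − 3:30 = 11:16 AM on May 1.
Subtract 12 hours 3 minutes → departure 11:13 PM UTC on Apr 30.
Port Anselm is UTC−1:00: 11:13 PM − 1:00 = 10:13 PM on Apr 30.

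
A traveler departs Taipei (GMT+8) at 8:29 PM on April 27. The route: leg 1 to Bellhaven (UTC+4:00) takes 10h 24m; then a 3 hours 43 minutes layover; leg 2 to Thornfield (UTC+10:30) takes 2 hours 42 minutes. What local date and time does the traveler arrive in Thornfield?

3:48 PM on Apr 28

Convert departure to UTC: 8:29 PM − 8:00 = 12:29 PM UTC on Apr 27.
Add 10 hours 24 minutes leg 1 → 10:53 PM UTC.
Add 3 hours 43 minutes layover in Bellhaven → 2:36 AM UTC (Apr 28).
Add 2 hours 42 minutes leg 2 → 5:18 AM UTC.
Thornfield is UTC+10:30, so local arrival = 5:18 AM + 10:30 = 3:48 PM on Apr 28.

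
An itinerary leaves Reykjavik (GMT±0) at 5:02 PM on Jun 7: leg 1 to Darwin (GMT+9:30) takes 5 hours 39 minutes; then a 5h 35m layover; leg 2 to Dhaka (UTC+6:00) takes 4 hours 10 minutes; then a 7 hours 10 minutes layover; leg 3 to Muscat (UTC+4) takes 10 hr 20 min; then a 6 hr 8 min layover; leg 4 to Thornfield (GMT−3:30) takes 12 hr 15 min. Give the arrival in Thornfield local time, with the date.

Reykjavik is at UTC+0, so departure is already 5:02 PM UTC on Jun 7.
Add 5 hours and 39 minutes leg 1 → 10:41 PM UTC.
Add 5 hours 35 minutes layover in Darwin → 4:16 AM UTC (Jun 8).
Add 4 hours and 10 minutes leg 2 → 8:26 AM UTC.
Add 7 hours and 10 minutes layover in Dhaka → 3:36 PM UTC.
Add 10 hours 20 minutes leg 3 → 1:56 AM UTC (Jun 9).
Add 6 hours and 8 minutes layover in Muscat → 8:04 AM UTC.
Add 12 hours and 15 minutes leg 4 → 8:19 PM UTC.
Thornfield is UTC−3:30, so local arrival = 8:19 PM − 3:30 = 4:49 PM on Jun 9.

4:49 PM on June 9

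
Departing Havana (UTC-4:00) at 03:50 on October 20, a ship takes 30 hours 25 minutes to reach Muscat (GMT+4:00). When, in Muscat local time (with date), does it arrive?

18:15 on Oct 21

Muscat is 8:00 ahead of Havana.
After 30 hours and 25 minutes it is 10:15 (Oct 21) in Havana.
Shift by the zone difference: 10:15 + 8:00 = 18:15 on Oct 21 in Muscat.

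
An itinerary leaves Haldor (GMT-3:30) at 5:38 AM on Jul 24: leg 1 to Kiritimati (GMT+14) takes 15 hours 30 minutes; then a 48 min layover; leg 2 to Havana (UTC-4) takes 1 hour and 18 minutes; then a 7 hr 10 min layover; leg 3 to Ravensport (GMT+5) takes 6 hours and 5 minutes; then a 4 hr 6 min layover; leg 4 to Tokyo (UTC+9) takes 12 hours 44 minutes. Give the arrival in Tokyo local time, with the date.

Convert departure to UTC: 5:38 AM + 3:30 = 9:08 AM UTC on Jul 24.
Add 15 hours and 30 minutes leg 1 → 12:38 AM UTC (Jul 25).
Add 48 minutes layover in Kiritimati → 1:26 AM UTC.
Add 1 hour 18 minutes leg 2 → 2:44 AM UTC.
Add 7 hours and 10 minutes layover in Havana → 9:54 AM UTC.
Add 6 hours and 5 minutes leg 3 → 3:59 PM UTC.
Add 4 hours and 6 minutes layover in Ravensport → 8:05 PM UTC.
Add 12 hours 44 minutes leg 4 → 8:49 AM UTC (Jul 26).
Tokyo is UTC+9:00, so local arrival = 8:49 AM + 9:00 = 5:49 PM on Jul 26.

5:49 PM on Jul 26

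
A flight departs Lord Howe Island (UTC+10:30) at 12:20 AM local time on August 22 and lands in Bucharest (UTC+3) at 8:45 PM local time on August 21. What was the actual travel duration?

3 hours 55 minutes

Bucharest is 7:30 behind Lord Howe Island.
Clock-face elapsed time (ignoring zones) is −3 hours 35 minutes.
Actual elapsed = −3 hours 35 minutes + 7:30 = 3 hours 55 minutes.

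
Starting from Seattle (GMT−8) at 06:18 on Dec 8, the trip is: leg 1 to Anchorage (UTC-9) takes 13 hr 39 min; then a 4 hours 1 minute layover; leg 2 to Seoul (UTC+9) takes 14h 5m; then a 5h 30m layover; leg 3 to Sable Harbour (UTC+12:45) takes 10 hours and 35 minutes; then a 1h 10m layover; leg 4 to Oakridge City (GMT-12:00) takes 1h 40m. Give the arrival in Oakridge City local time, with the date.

04:58 on December 10

Convert departure to UTC: 06:18 + 8:00 = 14:18 UTC on Dec 8.
Add 13 hours and 39 minutes leg 1 → 03:57 UTC (Dec 9).
Add 4 hours and 1 minute layover in Anchorage → 07:58 UTC.
Add 14 hours and 5 minutes leg 2 → 22:03 UTC.
Add 5 hours and 30 minutes layover in Seoul → 03:33 UTC (Dec 10).
Add 10 hours 35 minutes leg 3 → 14:08 UTC.
Add 1 hour and 10 minutes layover in Sable Harbour → 15:18 UTC.
Add 1 hour 40 minutes leg 4 → 16:58 UTC.
Oakridge City is UTC−12:00, so local arrival = 16:58 − 12:00 = 04:58 on Dec 10.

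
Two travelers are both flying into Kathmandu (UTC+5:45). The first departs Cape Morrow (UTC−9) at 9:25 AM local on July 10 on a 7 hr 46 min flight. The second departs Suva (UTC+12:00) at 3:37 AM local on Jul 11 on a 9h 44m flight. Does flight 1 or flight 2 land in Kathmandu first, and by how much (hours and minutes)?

the second, by 50 minutes

Flight 1 in UTC: 9:25 AM + 9:00 = 6:25 PM on Jul 10.
+7 hours 46 minutes → arrive 2:11 AM UTC on Jul 11.
Flight 2 in UTC: 3:37 AM − 12:00 = 3:37 PM on Jul 10.
+9 hours 44 minutes → arrive 1:21 AM UTC on Jul 11.
Flight 2 lands earlier by 50 minutes.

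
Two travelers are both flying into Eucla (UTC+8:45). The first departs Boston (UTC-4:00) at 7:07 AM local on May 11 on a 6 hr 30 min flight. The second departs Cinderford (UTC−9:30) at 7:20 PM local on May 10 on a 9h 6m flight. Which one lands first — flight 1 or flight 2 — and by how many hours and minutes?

Flight 1 in UTC: 7:07 AM + 4:00 = 11:07 AM on May 11.
+6 hours and 30 minutes → arrive 5:37 PM UTC on May 11.
Flight 2 in UTC: 7:20 PM + 9:30 = 4:50 AM on May 11.
+9 hours and 6 minutes → arrive 1:56 PM UTC on May 11.
Flight 2 lands earlier by 3 hours 41 minutes.

the second, by 3 hours 41 minutes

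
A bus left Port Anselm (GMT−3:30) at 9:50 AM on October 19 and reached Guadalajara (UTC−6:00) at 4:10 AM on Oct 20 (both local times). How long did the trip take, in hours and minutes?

20 hours 50 minutes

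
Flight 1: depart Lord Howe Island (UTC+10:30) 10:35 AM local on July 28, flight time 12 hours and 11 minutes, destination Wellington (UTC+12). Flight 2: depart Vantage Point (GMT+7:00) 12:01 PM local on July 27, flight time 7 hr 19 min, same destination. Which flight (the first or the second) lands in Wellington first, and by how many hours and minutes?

Flight 1 in UTC: 10:35 AM − 10:30 = 12:05 AM on Jul 28.
+12 hours and 11 minutes → arrive 12:16 PM UTC on Jul 28.
Flight 2 in UTC: 12:01 PM − 7:00 = 5:01 AM on Jul 27.
+7 hours and 19 minutes → arrive 12:20 PM UTC on Jul 27.
Flight 2 lands earlier by 23 hours 56 minutes.

the second, by 23 hours 56 minutes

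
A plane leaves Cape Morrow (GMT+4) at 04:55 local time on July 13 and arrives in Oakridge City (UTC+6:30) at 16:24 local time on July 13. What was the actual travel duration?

Departure in UTC: 04:55 − 4:00 = 00:55 on Jul 13.
Arrival in UTC: 16:24 − 6:30 = 09:54 on Jul 13.
Elapsed = 09:54 − 00:55 = 8 hours 59 minutes.

8 hours 59 minutes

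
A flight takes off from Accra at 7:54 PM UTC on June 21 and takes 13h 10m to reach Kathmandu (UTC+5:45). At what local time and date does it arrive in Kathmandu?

2:49 PM on June 22

Departure is given in UTC: 7:54 PM on Jun 21.
Add 13 hours 10 minutes → 9:04 AM UTC (Jun 22).
Kathmandu is UTC+5:45: 9:04 AM + 5:45 = 2:49 PM on Jun 22.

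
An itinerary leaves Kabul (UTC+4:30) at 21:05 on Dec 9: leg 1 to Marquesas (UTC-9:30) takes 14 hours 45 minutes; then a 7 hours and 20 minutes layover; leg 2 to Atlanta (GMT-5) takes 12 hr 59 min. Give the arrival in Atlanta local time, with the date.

Convert departure to UTC: 21:05 − 4:30 = 16:35 UTC on Dec 9.
Add 14 hours and 45 minutes leg 1 → 07:20 UTC (Dec 10).
Add 7 hours 20 minutes layover in Marquesas → 14:40 UTC.
Add 12 hours and 59 minutes leg 2 → 03:39 UTC (Dec 11).
Atlanta is UTC−5:00, so local arrival = 03:39 − 5:00 = 22:39 on Dec 10.

22:39 on Dec 10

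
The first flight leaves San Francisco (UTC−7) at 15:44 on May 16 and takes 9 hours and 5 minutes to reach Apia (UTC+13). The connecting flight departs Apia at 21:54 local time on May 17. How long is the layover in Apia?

1 hour 5 minutes

Convert departure to UTC: 15:44 + 7:00 = 22:44 UTC on May 16.
Add 9 hours 5 minutes flight time → 07:49 UTC (May 17).
Apia is UTC+13:00, so local arrival = 07:49 + 13:00 = 20:49 on May 17.
Layover = 21:54 − 20:49 = 1 hour 5 minutes.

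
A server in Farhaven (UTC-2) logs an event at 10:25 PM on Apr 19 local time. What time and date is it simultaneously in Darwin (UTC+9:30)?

In UTC: 10:25 PM + 2:00 = 12:25 AM on Apr 20.
Darwin is UTC+9:30: 12:25 AM + 9:30 = 9:55 AM on Apr 20.

9:55 AM on April 20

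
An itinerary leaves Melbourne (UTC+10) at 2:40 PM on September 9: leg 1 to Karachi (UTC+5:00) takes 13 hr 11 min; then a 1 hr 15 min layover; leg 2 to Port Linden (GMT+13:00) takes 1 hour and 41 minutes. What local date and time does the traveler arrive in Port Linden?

9:47 AM on September 10

Convert departure to UTC: 2:40 PM − 10:00 = 4:40 AM UTC on Sep 9.
Add 13 hours and 11 minutes leg 1 → 5:51 PM UTC.
Add 1 hour and 15 minutes layover in Karachi → 7:06 PM UTC.
Add 1 hour 41 minutes leg 2 → 8:47 PM UTC.
Port Linden is UTC+13:00, so local arrival = 8:47 PM + 13:00 = 9:47 AM on Sep 10.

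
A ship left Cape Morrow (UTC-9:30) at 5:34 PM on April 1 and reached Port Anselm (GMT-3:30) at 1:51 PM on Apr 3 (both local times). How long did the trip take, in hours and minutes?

38 hours 17 minutes

Departure in UTC: 5:34 PM + 9:30 = 3:04 AM on Apr 2.
Arrival in UTC: 1:51 PM + 3:30 = 5:21 PM on Apr 3.
Elapsed = 5:21 PM − 3:04 AM (+1 day) = 38 hours 17 minutes.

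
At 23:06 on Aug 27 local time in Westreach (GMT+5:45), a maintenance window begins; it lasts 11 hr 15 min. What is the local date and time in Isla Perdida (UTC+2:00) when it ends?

06:36 on August 28

Convert start to UTC: 23:06 − 5:45 = 17:21 UTC on Aug 27.
Add 11 hours 15 minutes duration → 04:36 UTC (Aug 28).
Isla Perdida is UTC+2:00, so local end time = 04:36 + 2:00 = 06:36 on Aug 28.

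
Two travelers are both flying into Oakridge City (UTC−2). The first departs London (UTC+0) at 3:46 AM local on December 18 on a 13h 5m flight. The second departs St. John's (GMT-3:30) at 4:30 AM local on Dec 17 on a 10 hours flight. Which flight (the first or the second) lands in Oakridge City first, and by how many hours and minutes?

Flight 1 departs at 3:46 AM UTC (Dec 18).
+13 hours and 5 minutes → arrive 4:51 PM UTC on Dec 18.
Flight 2 in UTC: 4:30 AM + 3:30 = 8:00 AM on Dec 17.
+10 hours → arrive 6:00 PM UTC on Dec 17.
Flight 2 lands earlier by 22 hours 51 minutes.

the second, by 22 hours 51 minutes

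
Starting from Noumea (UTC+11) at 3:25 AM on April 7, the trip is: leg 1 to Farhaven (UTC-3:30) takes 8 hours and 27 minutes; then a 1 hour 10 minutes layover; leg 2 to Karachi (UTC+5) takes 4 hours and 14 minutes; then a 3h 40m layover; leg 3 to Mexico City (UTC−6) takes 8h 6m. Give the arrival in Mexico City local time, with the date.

12:02 PM on April 7

Convert departure to UTC: 3:25 AM − 11:00 = 4:25 PM UTC on Apr 6.
Add 8 hours and 27 minutes leg 1 → 12:52 AM UTC (Apr 7).
Add 1 hour and 10 minutes layover in Farhaven → 2:02 AM UTC.
Add 4 hours and 14 minutes leg 2 → 6:16 AM UTC.
Add 3 hours and 40 minutes layover in Karachi → 9:56 AM UTC.
Add 8 hours and 6 minutes leg 3 → 6:02 PM UTC.
Mexico City is UTC−6:00, so local arrival = 6:02 PM − 6:00 = 12:02 PM on Apr 7.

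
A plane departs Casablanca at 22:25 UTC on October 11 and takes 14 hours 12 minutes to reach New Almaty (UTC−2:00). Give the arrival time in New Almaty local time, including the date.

10:37 on October 12

Departure is given in UTC: 22:25 on Oct 11.
Add 14 hours and 12 minutes → 12:37 UTC (Oct 12).
New Almaty is UTC−2:00: 12:37 − 2:00 = 10:37 on Oct 12.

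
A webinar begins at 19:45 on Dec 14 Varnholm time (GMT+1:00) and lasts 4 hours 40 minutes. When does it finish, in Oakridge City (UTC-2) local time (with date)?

Convert start to UTC: 19:45 − 1:00 = 18:45 UTC on Dec 14.
Add 4 hours 40 minutes duration → 23:25 UTC.
Oakridge City is UTC−2:00, so local end time = 23:25 − 2:00 = 21:25 on Dec 14.

21:25 on December 14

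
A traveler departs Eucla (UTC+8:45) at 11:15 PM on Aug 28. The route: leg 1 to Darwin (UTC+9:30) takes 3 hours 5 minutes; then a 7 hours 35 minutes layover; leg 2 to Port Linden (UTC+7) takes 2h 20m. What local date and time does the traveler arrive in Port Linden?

10:30 AM on August 29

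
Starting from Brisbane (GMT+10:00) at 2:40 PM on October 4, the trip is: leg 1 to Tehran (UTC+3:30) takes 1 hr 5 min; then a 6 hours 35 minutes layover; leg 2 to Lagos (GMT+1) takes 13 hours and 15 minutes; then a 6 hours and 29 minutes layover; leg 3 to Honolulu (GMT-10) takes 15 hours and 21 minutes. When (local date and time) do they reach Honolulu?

1:25 PM on October 5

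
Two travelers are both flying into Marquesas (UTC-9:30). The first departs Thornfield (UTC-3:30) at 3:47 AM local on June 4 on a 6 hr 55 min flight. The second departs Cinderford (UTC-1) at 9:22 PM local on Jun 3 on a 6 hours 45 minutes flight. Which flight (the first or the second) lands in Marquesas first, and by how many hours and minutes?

Flight 1 in UTC: 3:47 AM + 3:30 = 7:17 AM on Jun 4.
+6 hours 55 minutes → arrive 2:12 PM UTC on Jun 4.
Flight 2 in UTC: 9:22 PM + 1:00 = 10:22 PM on Jun 3.
+6 hours and 45 minutes → arrive 5:07 AM UTC on Jun 4.
Flight 2 lands earlier by 9 hours 5 minutes.

the second, by 9 hours 5 minutes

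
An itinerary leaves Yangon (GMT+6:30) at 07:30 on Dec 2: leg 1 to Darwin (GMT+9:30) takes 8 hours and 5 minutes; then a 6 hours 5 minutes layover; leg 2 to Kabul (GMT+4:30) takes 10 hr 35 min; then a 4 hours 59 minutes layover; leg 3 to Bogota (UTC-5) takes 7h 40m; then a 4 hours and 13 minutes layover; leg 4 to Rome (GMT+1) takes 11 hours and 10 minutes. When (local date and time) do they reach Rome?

Convert departure to UTC: 07:30 − 6:30 = 01:00 UTC on Dec 2.
Add 8 hours and 5 minutes leg 1 → 09:05 UTC.
Add 6 hours 5 minutes layover in Darwin → 15:10 UTC.
Add 10 hours and 35 minutes leg 2 → 01:45 UTC (Dec 3).
Add 4 hours 59 minutes layover in Kabul → 06:44 UTC.
Add 7 hours and 40 minutes leg 3 → 14:24 UTC.
Add 4 hours 13 minutes layover in Bogota → 18:37 UTC.
Add 11 hours 10 minutes leg 4 → 05:47 UTC (Dec 4).
Rome is UTC+1:00, so local arrival = 05:47 + 1:00 = 06:47 on Dec 4.

06:47 on December 4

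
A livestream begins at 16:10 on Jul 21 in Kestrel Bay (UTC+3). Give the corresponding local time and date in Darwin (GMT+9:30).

22:40 on Jul 21

Darwin is 6:30 ahead of Kestrel Bay.
Shift by the zone difference: 16:10 + 6:30 = 22:40 on Jul 21 in Darwin.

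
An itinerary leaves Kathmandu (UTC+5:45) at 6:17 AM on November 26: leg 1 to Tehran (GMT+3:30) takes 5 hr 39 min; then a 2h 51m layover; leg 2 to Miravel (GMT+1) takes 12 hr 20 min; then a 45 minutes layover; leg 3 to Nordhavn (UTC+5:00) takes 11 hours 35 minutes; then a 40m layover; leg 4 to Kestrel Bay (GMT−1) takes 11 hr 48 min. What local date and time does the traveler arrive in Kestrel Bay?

9:10 PM on November 27

Convert departure to UTC: 6:17 AM − 5:45 = 12:32 AM UTC on Nov 26.
Add 5 hours 39 minutes leg 1 → 6:11 AM UTC.
Add 2 hours 51 minutes layover in Tehran → 9:02 AM UTC.
Add 12 hours and 20 minutes leg 2 → 9:22 PM UTC.
Add 45 minutes layover in Miravel → 10:07 PM UTC.
Add 11 hours and 35 minutes leg 3 → 9:42 AM UTC (Nov 27).
Add 40 minutes layover in Nordhavn → 10:22 AM UTC.
Add 11 hours and 48 minutes leg 4 → 10:10 PM UTC.
Kestrel Bay is UTC−1:00, so local arrival = 10:10 PM − 1:00 = 9:10 PM on Nov 27.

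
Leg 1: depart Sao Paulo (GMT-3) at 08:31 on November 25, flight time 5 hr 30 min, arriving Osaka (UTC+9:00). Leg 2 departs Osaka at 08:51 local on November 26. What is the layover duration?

6 hours 50 minutes

Convert departure to UTC: 08:31 + 3:00 = 11:31 UTC on Nov 25.
Add 5 hours and 30 minutes flight time → 17:01 UTC.
Osaka is UTC+9:00, so local arrival = 17:01 + 9:00 = 02:01 on Nov 26.
Layover = 08:51 − 02:01 = 6 hours 50 minutes.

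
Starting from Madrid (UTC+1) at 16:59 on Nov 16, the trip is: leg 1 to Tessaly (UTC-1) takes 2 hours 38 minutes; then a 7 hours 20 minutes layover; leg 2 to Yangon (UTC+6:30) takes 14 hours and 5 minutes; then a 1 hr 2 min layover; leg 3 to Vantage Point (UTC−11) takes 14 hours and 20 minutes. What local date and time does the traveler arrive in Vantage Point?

20:24 on Nov 17

Convert departure to UTC: 16:59 − 1:00 = 15:59 UTC on Nov 16.
Add 2 hours 38 minutes leg 1 → 18:37 UTC.
Add 7 hours 20 minutes layover in Tessaly → 01:57 UTC (Nov 17).
Add 14 hours and 5 minutes leg 2 → 16:02 UTC.
Add 1 hour and 2 minutes layover in Yangon → 17:04 UTC.
Add 14 hours and 20 minutes leg 3 → 07:24 UTC (Nov 18).
Vantage Point is UTC−11:00, so local arrival = 07:24 − 11:00 = 20:24 on Nov 17.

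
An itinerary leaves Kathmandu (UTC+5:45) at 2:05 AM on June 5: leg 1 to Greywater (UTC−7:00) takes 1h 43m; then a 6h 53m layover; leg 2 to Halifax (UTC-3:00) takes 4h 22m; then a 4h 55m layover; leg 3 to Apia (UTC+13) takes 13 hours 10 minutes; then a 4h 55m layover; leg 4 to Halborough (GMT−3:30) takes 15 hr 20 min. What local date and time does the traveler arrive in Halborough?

Convert departure to UTC: 2:05 AM − 5:45 = 8:20 PM UTC on Jun 4.
Add 1 hour 43 minutes leg 1 → 10:03 PM UTC.
Add 6 hours 53 minutes layover in Greywater → 4:56 AM UTC (Jun 5).
Add 4 hours and 22 minutes leg 2 → 9:18 AM UTC.
Add 4 hours 55 minutes layover in Halifax → 2:13 PM UTC.
Add 13 hours and 10 minutes leg 3 → 3:23 AM UTC (Jun 6).
Add 4 hours and 55 minutes layover in Apia → 8:18 AM UTC.
Add 15 hours and 20 minutes leg 4 → 11:38 PM UTC.
Halborough is UTC−3:30, so local arrival = 11:38 PM − 3:30 = 8:08 PM on Jun 6.

8:08 PM on June 6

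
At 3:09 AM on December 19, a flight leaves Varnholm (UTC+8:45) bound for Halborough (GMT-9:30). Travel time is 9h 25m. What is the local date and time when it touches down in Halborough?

Convert departure to UTC: 3:09 AM − 8:45 = 6:24 PM UTC on Dec 18.
Add 9 hours 25 minutes travel time → 3:49 AM UTC (Dec 19).
Halborough is UTC−9:30, so local arrival = 3:49 AM − 9:30 = 6:19 PM on Dec 18.

6:19 PM on December 18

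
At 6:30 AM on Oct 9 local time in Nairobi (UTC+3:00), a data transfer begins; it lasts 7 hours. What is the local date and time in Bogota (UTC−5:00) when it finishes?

Bogota is 8:00 behind Nairobi.
After 7 hours it is 1:30 PM in Nairobi.
Shift by the zone difference: 1:30 PM − 8:00 = 5:30 AM on Oct 9 in Bogota.

5:30 AM on Oct 9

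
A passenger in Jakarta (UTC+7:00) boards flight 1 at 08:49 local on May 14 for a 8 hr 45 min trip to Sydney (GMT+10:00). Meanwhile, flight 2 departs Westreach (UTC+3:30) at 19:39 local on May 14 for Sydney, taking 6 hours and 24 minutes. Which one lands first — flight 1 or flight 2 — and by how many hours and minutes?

Flight 1 in UTC: 08:49 − 7:00 = 01:49 on May 14.
+8 hours 45 minutes → arrive 10:34 UTC on May 14.
Flight 2 in UTC: 19:39 − 3:30 = 16:09 on May 14.
+6 hours 24 minutes → arrive 22:33 UTC on May 14.
Flight 1 lands earlier by 11 hours 59 minutes.

the first, by 11 hours 59 minutes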